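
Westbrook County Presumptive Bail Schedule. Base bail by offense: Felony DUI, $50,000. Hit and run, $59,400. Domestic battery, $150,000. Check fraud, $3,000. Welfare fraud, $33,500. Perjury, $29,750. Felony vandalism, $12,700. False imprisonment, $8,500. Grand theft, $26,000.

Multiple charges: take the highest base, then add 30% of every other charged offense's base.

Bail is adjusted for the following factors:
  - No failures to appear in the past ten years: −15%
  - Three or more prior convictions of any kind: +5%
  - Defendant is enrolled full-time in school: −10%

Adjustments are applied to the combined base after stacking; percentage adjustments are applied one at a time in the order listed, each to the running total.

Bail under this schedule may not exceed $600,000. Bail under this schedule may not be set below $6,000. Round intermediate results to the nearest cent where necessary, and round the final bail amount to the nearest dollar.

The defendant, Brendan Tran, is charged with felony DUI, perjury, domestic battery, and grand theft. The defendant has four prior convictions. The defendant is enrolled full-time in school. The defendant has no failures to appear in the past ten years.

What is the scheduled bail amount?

$145,971

Base amounts from the schedule: felony DUI $50,000; perjury $29,750; domestic battery $150,000; grand theft $26,000.
Stacking rule: highest base plus 30% of each additional charge. Highest is domestic battery at $150,000. Additional: $50,000 × 30% = $15,000; $29,750 × 30% = $8,925; $26,000 × 30% = $7,800. Combined base = $150,000 + $31,725 = $181,725.
No failures to appear in the past ten years (−15%): $181,725 × 0.85 = $154,466.25.
Three or more prior convictions of any kind (+5%): $154,466.25 × 1.05 = $162,189.56.
Defendant is enrolled full-time in school (−10%): $162,189.56 × 0.9 = $145,970.60.
$145,970.60 is within the $600,000 maximum.
$145,970.60 is at or above the $6,000 minimum.
Rounded to the nearest dollar: $145,971.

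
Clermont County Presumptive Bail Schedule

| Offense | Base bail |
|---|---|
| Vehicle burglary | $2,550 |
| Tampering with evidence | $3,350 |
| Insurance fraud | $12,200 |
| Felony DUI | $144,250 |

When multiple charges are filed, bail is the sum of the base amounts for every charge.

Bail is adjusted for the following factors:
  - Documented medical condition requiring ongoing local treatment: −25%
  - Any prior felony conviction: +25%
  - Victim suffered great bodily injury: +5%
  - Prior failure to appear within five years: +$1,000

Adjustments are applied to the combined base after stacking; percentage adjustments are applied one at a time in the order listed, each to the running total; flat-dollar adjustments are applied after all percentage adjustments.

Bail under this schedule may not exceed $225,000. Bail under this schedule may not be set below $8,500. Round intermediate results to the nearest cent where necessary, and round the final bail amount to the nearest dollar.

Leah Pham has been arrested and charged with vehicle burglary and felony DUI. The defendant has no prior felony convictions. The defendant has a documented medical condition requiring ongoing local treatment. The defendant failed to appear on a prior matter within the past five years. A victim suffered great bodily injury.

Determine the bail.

Base amounts from the schedule: vehicle burglary $2,550; felony DUI $144,250.
Stacking rule: sum of all bases. $2,550 + $144,250 = $146,800.
Documented medical condition requiring ongoing local treatment (−25%): $146,800 × 0.75 = $110,100.
Victim suffered great bodily injury (+5%): $110,100 × 1.05 = $115,605.
Prior failure to appear within five years (+$1,000 flat): $115,605 + $1,000 = $116,605.
$116,605 is within the $225,000 maximum.
$116,605 is at or above the $8,500 minimum.

$116,605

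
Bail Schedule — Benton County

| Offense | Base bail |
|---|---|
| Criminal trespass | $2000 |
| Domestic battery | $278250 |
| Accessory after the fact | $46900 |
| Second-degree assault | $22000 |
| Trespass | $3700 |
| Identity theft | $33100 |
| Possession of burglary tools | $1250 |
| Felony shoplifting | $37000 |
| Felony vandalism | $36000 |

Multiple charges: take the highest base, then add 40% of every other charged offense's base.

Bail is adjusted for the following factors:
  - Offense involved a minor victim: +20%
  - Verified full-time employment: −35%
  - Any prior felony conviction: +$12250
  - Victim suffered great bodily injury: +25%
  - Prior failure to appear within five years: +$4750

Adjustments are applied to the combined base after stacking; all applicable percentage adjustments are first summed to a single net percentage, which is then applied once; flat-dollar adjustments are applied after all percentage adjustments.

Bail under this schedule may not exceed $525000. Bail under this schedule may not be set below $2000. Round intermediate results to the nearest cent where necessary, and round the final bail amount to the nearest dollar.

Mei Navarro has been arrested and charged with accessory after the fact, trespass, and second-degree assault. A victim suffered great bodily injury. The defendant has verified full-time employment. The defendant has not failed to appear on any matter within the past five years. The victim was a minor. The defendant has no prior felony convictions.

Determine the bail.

$62898

Base amounts from the schedule: accessory after the fact $46900; trespass $3700; second-degree assault $22000.
Stacking rule: highest base plus 40% of each additional charge. Highest is accessory after the fact at $46900. Additional: $3700 × 40% = $1480; $22000 × 40% = $8800. Combined base = $46900 + $10280 = $57180.
Net percentage adjustment: +20% −35% +25% = +10%. $57180 × 1.1 = $62898.
$62898 is within the $525000 maximum.
$62898 is at or above the $2000 minimum.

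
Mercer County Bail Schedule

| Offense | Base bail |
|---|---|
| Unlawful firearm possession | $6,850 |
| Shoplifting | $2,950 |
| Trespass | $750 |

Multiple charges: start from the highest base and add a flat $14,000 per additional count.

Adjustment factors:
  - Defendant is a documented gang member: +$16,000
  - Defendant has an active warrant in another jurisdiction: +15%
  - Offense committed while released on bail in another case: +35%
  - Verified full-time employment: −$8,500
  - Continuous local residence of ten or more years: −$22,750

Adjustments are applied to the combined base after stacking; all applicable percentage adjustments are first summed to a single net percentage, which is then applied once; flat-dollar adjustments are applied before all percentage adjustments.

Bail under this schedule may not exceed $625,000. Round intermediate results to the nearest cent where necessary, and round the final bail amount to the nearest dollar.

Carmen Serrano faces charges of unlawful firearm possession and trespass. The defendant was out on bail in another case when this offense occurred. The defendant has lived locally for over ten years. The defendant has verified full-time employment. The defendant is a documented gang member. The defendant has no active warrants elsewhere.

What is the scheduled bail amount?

Base amounts from the schedule: unlawful firearm possession $6,850; trespass $750.
Stacking rule: highest base plus $14,000 per additional charge. Highest is unlawful firearm possession at $6,850; 1 additional charge → +$14,000. Combined base = $20,850.
Defendant is a documented gang member (+$16,000 flat): $20,850 + $16,000 = $36,850.
Verified full-time employment (−$8,500 flat): $36,850 − $8,500 = $28,350.
Continuous local residence of ten or more years (−$22,750 flat): $28,350 − $22,750 = $5,600.
Offense committed while released on bail in another case (+35%): $5,600 × 1.35 = $7,560.
$7,560 is within the $625,000 maximum.

$7,560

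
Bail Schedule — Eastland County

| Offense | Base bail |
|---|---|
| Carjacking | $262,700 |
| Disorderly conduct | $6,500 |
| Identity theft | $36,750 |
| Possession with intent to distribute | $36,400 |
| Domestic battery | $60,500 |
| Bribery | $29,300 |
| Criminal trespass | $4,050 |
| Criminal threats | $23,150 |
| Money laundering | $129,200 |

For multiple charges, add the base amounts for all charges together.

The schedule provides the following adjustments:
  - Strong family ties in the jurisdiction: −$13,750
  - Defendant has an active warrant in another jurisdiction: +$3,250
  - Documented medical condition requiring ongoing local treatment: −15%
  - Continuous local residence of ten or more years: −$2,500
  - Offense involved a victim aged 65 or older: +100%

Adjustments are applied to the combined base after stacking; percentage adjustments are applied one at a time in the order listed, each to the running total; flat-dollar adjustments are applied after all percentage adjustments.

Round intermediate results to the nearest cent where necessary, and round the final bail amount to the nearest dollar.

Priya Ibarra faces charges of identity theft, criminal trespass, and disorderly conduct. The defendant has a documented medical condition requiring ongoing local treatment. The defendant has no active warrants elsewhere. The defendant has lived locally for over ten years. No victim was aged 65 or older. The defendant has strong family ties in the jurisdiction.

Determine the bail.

$23,955

Base amounts from the schedule: identity theft $36,750; criminal trespass $4,050; disorderly conduct $6,500.
Stacking rule: sum of all bases. $36,750 + $4,050 + $6,500 = $47,300.
Documented medical condition requiring ongoing local treatment (−15%): $47,300 × 0.85 = $40,205.
Strong family ties in the jurisdiction (−$13,750 flat): $40,205 − $13,750 = $26,455.
Continuous local residence of ten or more years (−$2,500 flat): $26,455 − $2,500 = $23,955.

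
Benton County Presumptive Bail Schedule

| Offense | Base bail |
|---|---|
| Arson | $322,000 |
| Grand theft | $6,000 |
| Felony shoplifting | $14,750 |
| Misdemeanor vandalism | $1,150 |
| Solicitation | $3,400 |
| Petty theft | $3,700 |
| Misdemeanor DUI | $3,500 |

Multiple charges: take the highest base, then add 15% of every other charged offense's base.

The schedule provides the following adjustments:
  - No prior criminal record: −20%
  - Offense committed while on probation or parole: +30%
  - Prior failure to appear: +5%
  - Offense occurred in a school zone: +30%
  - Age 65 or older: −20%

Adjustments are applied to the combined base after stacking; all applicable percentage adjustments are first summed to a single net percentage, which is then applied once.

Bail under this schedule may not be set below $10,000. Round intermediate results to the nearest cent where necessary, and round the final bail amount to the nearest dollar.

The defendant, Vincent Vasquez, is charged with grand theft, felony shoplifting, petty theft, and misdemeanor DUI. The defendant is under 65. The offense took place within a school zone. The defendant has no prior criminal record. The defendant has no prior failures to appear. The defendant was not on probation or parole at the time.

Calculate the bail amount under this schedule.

$18,403

Base amounts from the schedule: grand theft $6,000; felony shoplifting $14,750; petty theft $3,700; misdemeanor DUI $3,500.
Stacking rule: highest base plus 15% of each additional charge. Highest is felony shoplifting at $14,750. Additional: $6,000 × 15% = $900; $3,700 × 15% = $555; $3,500 × 15% = $525. Combined base = $14,750 + $1,980 = $16,730.
Net percentage adjustment: −20% +30% = +10%. $16,730 × 1.1 = $18,403.
$18,403 is at or above the $10,000 minimum.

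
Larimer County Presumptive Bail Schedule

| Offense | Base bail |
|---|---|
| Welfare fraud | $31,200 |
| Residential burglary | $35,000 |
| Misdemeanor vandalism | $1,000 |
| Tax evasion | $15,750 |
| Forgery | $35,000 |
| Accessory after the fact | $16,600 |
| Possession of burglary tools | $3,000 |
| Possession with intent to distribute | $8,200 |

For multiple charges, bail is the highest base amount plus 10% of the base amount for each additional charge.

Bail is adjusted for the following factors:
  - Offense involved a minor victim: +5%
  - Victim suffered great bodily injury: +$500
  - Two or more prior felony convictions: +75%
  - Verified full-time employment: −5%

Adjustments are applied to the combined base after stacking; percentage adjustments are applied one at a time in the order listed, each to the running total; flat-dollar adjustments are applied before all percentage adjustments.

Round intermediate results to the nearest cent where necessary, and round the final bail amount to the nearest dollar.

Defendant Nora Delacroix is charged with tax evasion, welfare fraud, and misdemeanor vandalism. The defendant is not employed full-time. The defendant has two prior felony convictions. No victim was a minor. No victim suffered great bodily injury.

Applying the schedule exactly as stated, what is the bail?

Base amounts from the schedule: tax evasion $15,750; welfare fraud $31,200; misdemeanor vandalism $1,000.
Stacking rule: highest base plus 10% of each additional charge. Highest is welfare fraud at $31,200. Additional: $15,750 × 10% = $1,575; $1,000 × 10% = $100. Combined base = $31,200 + $1,675 = $32,875.
Two or more prior felony convictions (+75%): $32,875 × 1.75 = $57,531.25.
Rounded to the nearest dollar: $57,531.

$57,531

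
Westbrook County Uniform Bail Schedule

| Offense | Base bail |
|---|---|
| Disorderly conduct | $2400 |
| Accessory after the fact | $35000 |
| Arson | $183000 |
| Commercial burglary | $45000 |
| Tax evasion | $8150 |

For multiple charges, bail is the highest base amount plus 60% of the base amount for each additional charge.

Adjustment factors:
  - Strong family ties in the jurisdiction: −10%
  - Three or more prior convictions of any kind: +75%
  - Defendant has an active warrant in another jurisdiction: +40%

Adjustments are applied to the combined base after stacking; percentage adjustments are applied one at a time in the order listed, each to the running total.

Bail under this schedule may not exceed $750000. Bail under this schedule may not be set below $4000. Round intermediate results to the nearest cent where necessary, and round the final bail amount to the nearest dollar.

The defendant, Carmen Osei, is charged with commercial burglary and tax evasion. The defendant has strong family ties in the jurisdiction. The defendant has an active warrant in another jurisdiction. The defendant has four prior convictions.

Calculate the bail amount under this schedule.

$110007

Base amounts from the schedule: commercial burglary $45000; tax evasion $8150.
Stacking rule: highest base plus 60% of each additional charge. Highest is commercial burglary at $45000. Additional: $8150 × 60% = $4890. Combined base = $45000 + $4890 = $49890.
Strong family ties in the jurisdiction (−10%): $49890 × 0.9 = $44901.
Three or more prior convictions of any kind (+75%): $44901 × 1.75 = $78576.75.
Defendant has an active warrant in another jurisdiction (+40%): $78576.75 × 1.4 = $110007.45.
$110007.45 is within the $750000 maximum.
$110007.45 is at or above the $4000 minimum.
Rounded to the nearest dollar: $110007.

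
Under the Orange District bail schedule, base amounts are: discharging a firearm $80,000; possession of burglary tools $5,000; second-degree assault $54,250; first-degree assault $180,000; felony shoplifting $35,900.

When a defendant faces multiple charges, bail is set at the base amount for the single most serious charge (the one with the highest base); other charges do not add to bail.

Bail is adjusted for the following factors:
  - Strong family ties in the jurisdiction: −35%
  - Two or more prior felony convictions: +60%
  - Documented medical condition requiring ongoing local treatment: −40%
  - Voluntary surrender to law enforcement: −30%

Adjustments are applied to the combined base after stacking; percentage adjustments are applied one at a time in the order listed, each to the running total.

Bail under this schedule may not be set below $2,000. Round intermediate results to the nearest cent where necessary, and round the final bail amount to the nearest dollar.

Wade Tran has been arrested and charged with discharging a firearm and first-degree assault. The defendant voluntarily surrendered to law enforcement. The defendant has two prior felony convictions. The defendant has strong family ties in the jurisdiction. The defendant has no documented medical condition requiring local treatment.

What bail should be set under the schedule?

$131,040

Base amounts from the schedule: discharging a firearm $80,000; first-degree assault $180,000.
Stacking rule: use the highest base only. Highest is first-degree assault at $180,000. Combined base = $180,000.
Strong family ties in the jurisdiction (−35%): $180,000 × 0.65 = $117,000.
Two or more prior felony convictions (+60%): $117,000 × 1.6 = $187,200.
Voluntary surrender to law enforcement (−30%): $187,200 × 0.7 = $131,040.
$131,040 is at or above the $2,000 minimum.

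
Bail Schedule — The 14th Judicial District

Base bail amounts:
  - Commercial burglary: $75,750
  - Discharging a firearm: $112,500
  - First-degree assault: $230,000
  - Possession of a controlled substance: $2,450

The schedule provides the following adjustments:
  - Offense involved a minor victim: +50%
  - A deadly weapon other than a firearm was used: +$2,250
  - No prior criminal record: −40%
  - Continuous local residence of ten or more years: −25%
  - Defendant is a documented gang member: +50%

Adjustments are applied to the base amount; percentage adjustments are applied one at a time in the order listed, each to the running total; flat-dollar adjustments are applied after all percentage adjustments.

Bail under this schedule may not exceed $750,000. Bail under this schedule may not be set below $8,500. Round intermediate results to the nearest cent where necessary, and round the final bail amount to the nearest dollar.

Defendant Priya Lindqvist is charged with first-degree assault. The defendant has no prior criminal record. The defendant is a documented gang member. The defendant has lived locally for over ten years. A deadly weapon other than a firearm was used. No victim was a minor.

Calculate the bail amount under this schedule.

$157,500

Base amounts from the schedule: first-degree assault $230,000.
Single charge. Combined base = $230,000.
No prior criminal record (−40%): $230,000 × 0.6 = $138,000.
Continuous local residence of ten or more years (−25%): $138,000 × 0.75 = $103,500.
Defendant is a documented gang member (+50%): $103,500 × 1.5 = $155,250.
A deadly weapon other than a firearm was used (+$2,250 flat): $155,250 + $2,250 = $157,500.
$157,500 is within the $750,000 maximum.
$157,500 is at or above the $8,500 minimum.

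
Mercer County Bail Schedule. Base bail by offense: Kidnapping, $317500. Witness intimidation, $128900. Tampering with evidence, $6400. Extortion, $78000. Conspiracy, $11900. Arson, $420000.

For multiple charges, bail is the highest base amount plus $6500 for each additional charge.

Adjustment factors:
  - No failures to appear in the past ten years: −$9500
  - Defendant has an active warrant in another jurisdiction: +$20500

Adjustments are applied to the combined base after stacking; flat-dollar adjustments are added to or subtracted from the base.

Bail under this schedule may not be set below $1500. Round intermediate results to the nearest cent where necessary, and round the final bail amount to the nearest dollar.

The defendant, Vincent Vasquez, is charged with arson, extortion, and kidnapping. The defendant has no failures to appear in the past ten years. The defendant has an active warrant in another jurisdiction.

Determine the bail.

Base amounts from the schedule: arson $420000; extortion $78000; kidnapping $317500.
Stacking rule: highest base plus $6500 per additional charge. Highest is arson at $420000; 2 additional charges → +$13000. Combined base = $433000.
No failures to appear in the past ten years (−$9500 flat): $433000 − $9500 = $423500.
Defendant has an active warrant in another jurisdiction (+$20500 flat): $423500 + $20500 = $444000.
$444000 is at or above the $1500 minimum.

$444000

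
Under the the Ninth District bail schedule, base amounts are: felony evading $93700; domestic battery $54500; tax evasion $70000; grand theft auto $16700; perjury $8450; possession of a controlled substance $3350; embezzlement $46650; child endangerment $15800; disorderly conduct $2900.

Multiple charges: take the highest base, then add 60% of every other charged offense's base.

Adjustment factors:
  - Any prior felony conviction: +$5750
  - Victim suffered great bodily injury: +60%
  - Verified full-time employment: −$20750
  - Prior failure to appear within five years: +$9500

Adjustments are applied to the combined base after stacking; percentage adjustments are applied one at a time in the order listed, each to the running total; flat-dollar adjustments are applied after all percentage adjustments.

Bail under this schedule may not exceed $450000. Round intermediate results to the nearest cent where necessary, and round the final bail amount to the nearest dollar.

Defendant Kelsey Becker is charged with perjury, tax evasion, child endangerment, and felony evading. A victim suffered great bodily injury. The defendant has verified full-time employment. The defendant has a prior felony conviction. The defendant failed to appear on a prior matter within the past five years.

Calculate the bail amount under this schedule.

Base amounts from the schedule: perjury $8450; tax evasion $70000; child endangerment $15800; felony evading $93700.
Stacking rule: highest base plus 60% of each additional charge. Highest is felony evading at $93700. Additional: $8450 × 60% = $5070; $70000 × 60% = $42000; $15800 × 60% = $9480. Combined base = $93700 + $56550 = $150250.
Victim suffered great bodily injury (+60%): $150250 × 1.6 = $240400.
Any prior felony conviction (+$5750 flat): $240400 + $5750 = $246150.
Verified full-time employment (−$20750 flat): $246150 − $20750 = $225400.
Prior failure to appear within five years (+$9500 flat): $225400 + $9500 = $234900.
$234900 is within the $450000 maximum.

$234900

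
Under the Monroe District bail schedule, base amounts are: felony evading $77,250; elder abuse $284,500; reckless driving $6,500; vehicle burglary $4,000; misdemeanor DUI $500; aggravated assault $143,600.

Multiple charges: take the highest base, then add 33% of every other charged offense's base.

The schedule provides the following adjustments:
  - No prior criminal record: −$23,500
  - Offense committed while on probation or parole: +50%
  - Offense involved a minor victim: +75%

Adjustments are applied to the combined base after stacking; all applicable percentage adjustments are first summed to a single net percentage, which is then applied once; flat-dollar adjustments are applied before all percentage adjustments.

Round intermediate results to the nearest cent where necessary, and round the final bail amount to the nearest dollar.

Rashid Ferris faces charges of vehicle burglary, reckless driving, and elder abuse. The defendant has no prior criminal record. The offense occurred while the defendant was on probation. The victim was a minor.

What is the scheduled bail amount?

$595,046

Base amounts from the schedule: vehicle burglary $4,000; reckless driving $6,500; elder abuse $284,500.
Stacking rule: highest base plus 33% of each additional charge. Highest is elder abuse at $284,500. Additional: $4,000 × 33% = $1,320; $6,500 × 33% = $2,145. Combined base = $284,500 + $3,465 = $287,965.
No prior criminal record (−$23,500 flat): $287,965 − $23,500 = $264,465.
Net percentage adjustment: +50% +75% = +125%. $264,465 × 2.25 = $595,046.25.
Rounded to the nearest dollar: $595,046.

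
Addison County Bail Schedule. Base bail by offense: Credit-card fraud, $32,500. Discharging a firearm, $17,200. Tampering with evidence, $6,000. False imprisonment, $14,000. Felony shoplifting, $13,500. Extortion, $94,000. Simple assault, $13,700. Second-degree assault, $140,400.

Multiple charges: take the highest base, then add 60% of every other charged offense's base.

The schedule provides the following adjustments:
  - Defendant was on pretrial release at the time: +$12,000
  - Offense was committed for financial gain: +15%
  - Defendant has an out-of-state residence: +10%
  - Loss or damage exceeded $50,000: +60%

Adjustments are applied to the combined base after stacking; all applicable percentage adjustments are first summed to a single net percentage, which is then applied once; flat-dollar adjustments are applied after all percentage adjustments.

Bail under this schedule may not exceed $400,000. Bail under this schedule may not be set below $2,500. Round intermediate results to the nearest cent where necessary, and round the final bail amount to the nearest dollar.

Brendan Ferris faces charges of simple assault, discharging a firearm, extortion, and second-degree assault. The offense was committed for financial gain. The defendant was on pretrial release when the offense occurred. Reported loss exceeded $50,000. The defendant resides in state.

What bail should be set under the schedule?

$388,845

Base amounts from the schedule: simple assault $13,700; discharging a firearm $17,200; extortion $94,000; second-degree assault $140,400.
Stacking rule: highest base plus 60% of each additional charge. Highest is second-degree assault at $140,400. Additional: $13,700 × 60% = $8,220; $17,200 × 60% = $10,320; $94,000 × 60% = $56,400. Combined base = $140,400 + $74,940 = $215,340.
Net percentage adjustment: +15% +60% = +75%. $215,340 × 1.75 = $376,845.
Defendant was on pretrial release at the time (+$12,000 flat): $376,845 + $12,000 = $388,845.
$388,845 is within the $400,000 maximum.
$388,845 is at or above the $2,500 minimum.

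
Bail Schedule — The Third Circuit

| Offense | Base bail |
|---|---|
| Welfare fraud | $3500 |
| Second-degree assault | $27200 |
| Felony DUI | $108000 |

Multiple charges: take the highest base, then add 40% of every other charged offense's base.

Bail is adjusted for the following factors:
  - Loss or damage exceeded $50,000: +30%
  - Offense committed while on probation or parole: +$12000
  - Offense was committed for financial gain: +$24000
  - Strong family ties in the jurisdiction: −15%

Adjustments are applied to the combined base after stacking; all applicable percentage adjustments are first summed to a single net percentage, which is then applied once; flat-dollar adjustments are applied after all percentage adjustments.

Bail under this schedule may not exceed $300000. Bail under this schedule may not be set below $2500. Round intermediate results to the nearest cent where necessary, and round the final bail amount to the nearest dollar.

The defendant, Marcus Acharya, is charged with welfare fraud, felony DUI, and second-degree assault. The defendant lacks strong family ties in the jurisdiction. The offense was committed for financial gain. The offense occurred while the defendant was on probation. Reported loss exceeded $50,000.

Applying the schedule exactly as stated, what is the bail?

$192364

Base amounts from the schedule: welfare fraud $3500; felony DUI $108000; second-degree assault $27200.
Stacking rule: highest base plus 40% of each additional charge. Highest is felony DUI at $108000. Additional: $3500 × 40% = $1400; $27200 × 40% = $10880. Combined base = $108000 + $12280 = $120280.
Loss or damage exceeded $50,000 (+30%): $120280 × 1.3 = $156364.
Offense committed while on probation or parole (+$12000 flat): $156364 + $12000 = $168364.
Offense was committed for financial gain (+$24000 flat): $168364 + $24000 = $192364.
$192364 is within the $300000 maximum.
$192364 is at or above the $2500 minimum.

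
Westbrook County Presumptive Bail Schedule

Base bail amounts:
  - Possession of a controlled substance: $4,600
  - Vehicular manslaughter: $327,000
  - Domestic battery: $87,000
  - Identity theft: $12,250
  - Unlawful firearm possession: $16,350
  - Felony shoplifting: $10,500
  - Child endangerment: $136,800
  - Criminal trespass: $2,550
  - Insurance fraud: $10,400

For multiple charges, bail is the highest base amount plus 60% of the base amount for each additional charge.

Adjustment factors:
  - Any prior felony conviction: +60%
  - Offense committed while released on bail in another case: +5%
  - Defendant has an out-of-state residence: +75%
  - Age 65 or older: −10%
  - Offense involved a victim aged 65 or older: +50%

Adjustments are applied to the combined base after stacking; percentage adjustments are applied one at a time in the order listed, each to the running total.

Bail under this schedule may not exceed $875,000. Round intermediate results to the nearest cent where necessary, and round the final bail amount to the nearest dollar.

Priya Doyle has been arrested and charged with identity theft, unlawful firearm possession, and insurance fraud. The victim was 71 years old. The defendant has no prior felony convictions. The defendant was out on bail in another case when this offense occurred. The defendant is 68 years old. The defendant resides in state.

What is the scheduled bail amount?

$42,440

Base amounts from the schedule: identity theft $12,250; unlawful firearm possession $16,350; insurance fraud $10,400.
Stacking rule: highest base plus 60% of each additional charge. Highest is unlawful firearm possession at $16,350. Additional: $12,250 × 60% = $7,350; $10,400 × 60% = $6,240. Combined base = $16,350 + $13,590 = $29,940.
Offense committed while released on bail in another case (+5%): $29,940 × 1.05 = $31,437.
Age 65 or older (−10%): $31,437 × 0.9 = $28,293.30.
Offense involved a victim aged 65 or older (+50%): $28,293.30 × 1.5 = $42,439.95.
$42,439.95 is within the $875,000 maximum.
Rounded to the nearest dollar: $42,440.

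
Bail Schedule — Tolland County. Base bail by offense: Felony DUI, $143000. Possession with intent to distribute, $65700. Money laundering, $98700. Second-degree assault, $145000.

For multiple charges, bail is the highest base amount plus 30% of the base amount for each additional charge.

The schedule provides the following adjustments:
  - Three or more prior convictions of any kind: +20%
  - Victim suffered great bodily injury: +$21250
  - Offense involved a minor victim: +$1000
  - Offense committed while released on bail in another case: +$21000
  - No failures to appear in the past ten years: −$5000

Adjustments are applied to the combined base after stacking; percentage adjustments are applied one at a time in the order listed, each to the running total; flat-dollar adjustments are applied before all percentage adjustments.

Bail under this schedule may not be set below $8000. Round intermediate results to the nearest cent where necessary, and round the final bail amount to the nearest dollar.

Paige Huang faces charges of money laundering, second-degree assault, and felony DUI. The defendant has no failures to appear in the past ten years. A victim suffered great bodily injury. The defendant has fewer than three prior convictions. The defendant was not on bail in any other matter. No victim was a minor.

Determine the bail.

$233760

Base amounts from the schedule: money laundering $98700; second-degree assault $145000; felony DUI $143000.
Stacking rule: highest base plus 30% of each additional charge. Highest is second-degree assault at $145000. Additional: $98700 × 30% = $29610; $143000 × 30% = $42900. Combined base = $145000 + $72510 = $217510.
Victim suffered great bodily injury (+$21250 flat): $217510 + $21250 = $238760.
No failures to appear in the past ten years (−$5000 flat): $238760 − $5000 = $233760.
$233760 is at or above the $8000 minimum.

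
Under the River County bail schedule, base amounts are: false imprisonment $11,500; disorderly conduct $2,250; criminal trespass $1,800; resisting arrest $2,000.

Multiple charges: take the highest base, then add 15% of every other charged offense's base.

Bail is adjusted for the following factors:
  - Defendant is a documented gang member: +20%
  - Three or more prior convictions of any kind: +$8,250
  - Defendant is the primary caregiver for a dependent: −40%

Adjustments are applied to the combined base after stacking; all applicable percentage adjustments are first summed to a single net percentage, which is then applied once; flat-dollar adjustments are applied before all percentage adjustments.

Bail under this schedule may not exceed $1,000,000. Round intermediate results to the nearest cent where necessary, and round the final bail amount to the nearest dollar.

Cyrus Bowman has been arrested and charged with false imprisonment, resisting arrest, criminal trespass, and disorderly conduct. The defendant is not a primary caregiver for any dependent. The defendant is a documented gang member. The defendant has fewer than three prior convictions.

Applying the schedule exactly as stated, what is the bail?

$14,889

Base amounts from the schedule: false imprisonment $11,500; resisting arrest $2,000; criminal trespass $1,800; disorderly conduct $2,250.
Stacking rule: highest base plus 15% of each additional charge. Highest is false imprisonment at $11,500. Additional: $2,000 × 15% = $300; $1,800 × 15% = $270; $2,250 × 15% = $337.50. Combined base = $11,500 + $907.50 = $12,407.50.
Defendant is a documented gang member (+20%): $12,407.50 × 1.2 = $14,889.
$14,889 is within the $1,000,000 maximum.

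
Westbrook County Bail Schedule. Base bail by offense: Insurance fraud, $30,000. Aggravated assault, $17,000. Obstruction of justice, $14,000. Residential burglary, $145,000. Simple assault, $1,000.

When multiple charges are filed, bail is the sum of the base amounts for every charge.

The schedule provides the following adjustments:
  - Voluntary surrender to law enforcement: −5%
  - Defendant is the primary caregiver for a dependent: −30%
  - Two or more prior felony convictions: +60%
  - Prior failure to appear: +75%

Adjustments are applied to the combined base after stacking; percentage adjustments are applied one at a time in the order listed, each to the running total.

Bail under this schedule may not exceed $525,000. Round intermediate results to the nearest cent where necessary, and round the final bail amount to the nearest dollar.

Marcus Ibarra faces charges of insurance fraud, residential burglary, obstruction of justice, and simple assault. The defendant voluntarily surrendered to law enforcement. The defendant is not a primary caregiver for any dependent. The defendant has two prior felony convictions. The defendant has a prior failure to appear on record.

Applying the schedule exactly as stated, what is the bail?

Base amounts from the schedule: insurance fraud $30,000; residential burglary $145,000; obstruction of justice $14,000; simple assault $1,000.
Stacking rule: sum of all bases. $30,000 + $145,000 + $14,000 + $1,000 = $190,000.
Voluntary surrender to law enforcement (−5%): $190,000 × 0.95 = $180,500.
Two or more prior felony convictions (+60%): $180,500 × 1.6 = $288,800.
Prior failure to appear (+75%): $288,800 × 1.75 = $505,400.
$505,400 is within the $525,000 maximum.

$505,400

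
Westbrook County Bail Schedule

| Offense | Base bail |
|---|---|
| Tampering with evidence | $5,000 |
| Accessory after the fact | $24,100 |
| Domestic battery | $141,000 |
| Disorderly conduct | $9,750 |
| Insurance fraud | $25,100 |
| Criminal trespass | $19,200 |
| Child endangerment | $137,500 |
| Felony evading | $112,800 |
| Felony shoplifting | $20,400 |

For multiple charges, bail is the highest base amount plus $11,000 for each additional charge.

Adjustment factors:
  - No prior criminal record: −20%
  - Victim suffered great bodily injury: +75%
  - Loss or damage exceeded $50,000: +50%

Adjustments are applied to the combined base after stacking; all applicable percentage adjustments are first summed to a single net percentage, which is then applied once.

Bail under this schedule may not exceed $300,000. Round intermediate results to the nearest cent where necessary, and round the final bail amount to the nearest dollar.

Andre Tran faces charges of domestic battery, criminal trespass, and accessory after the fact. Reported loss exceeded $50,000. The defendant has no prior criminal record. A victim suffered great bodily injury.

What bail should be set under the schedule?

$300,000

Base amounts from the schedule: domestic battery $141,000; criminal trespass $19,200; accessory after the fact $24,100.
Stacking rule: highest base plus $11,000 per additional charge. Highest is domestic battery at $141,000; 2 additional charges → +$22,000. Combined base = $163,000.
Net percentage adjustment: −20% +75% +50% = +105%. $163,000 × 2.05 = $334,150.
Result $334,150 exceeds the maximum of $300,000; bail is capped at $300,000.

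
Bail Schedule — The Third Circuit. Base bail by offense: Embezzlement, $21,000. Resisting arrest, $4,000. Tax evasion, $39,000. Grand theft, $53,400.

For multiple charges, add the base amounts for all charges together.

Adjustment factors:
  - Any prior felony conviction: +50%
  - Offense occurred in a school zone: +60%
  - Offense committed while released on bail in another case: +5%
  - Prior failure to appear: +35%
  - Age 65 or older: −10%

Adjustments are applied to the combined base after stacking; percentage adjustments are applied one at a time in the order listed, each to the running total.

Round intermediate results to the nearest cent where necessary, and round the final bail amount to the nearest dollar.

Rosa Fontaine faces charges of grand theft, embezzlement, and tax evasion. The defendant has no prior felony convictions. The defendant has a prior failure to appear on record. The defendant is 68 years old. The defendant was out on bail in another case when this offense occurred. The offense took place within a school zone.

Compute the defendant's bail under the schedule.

$231,472

Base amounts from the schedule: grand theft $53,400; embezzlement $21,000; tax evasion $39,000.
Stacking rule: sum of all bases. $53,400 + $21,000 + $39,000 = $113,400.
Offense occurred in a school zone (+60%): $113,400 × 1.6 = $181,440.
Offense committed while released on bail in another case (+5%): $181,440 × 1.05 = $190,512.
Prior failure to appear (+35%): $190,512 × 1.35 = $257,191.20.
Age 65 or older (−10%): $257,191.20 × 0.9 = $231,472.08.
Rounded to the nearest dollar: $231,472.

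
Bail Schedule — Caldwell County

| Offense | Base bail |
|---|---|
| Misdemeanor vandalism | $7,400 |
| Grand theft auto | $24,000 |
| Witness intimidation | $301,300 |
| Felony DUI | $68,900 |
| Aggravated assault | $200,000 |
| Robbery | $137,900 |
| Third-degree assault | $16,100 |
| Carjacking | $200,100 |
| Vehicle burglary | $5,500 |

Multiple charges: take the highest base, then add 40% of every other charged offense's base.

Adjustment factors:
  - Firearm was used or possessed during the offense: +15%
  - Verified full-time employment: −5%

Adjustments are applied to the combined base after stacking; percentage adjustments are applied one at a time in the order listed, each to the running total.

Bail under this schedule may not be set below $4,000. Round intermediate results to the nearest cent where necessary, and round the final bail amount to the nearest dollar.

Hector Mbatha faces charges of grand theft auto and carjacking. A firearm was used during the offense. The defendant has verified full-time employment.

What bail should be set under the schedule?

Base amounts from the schedule: grand theft auto $24,000; carjacking $200,100.
Stacking rule: highest base plus 40% of each additional charge. Highest is carjacking at $200,100. Additional: $24,000 × 40% = $9,600. Combined base = $200,100 + $9,600 = $209,700.
Firearm was used or possessed during the offense (+15%): $209,700 × 1.15 = $241,155.
Verified full-time employment (−5%): $241,155 × 0.95 = $229,097.25.
$229,097.25 is at or above the $4,000 minimum.
Rounded to the nearest dollar: $229,097.

$229,097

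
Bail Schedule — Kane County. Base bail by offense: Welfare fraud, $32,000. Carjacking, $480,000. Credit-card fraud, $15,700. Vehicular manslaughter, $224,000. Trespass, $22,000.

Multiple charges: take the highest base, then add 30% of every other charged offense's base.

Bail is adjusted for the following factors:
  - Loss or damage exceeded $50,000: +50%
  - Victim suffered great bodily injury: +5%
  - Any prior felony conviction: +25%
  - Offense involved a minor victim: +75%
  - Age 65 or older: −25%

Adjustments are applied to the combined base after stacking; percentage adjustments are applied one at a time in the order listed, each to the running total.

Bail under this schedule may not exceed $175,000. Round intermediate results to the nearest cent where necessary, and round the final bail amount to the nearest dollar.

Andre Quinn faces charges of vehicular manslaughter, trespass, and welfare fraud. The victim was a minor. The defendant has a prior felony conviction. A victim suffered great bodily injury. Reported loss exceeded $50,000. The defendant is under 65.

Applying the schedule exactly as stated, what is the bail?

Base amounts from the schedule: vehicular manslaughter $224,000; trespass $22,000; welfare fraud $32,000.
Stacking rule: highest base plus 30% of each additional charge. Highest is vehicular manslaughter at $224,000. Additional: $22,000 × 30% = $6,600; $32,000 × 30% = $9,600. Combined base = $224,000 + $16,200 = $240,200.
Loss or damage exceeded $50,000 (+50%): $240,200 × 1.5 = $360,300.
Victim suffered great bodily injury (+5%): $360,300 × 1.05 = $378,315.
Any prior felony conviction (+25%): $378,315 × 1.25 = $472,893.75.
Offense involved a minor victim (+75%): $472,893.75 × 1.75 = $827,564.06.
Result $827,564.06 exceeds the maximum of $175,000; bail is capped at $175,000.

$175,000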